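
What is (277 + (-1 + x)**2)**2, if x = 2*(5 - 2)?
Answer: 91204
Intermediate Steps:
x = 6 (x = 2*3 = 6)
(277 + (-1 + x)**2)**2 = (277 + (-1 + 6)**2)**2 = (277 + 5**2)**2 = (277 + 25)**2 = 302**2 = 91204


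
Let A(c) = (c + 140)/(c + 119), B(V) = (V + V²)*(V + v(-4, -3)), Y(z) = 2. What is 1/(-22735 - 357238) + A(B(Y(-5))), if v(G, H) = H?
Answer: 50916269/42936949 ≈ 1.1858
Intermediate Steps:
B(V) = (-3 + V)*(V + V²) (B(V) = (V + V²)*(V - 3) = (V + V²)*(-3 + V) = (-3 + V)*(V + V²))
A(c) = (140 + c)/(119 + c)
1/(-22735 - 357238) + A(B(Y(-5))) = 1/(-22735 - 357238) + (140 + 2*(-3 + 2² - 2*2))/(119 + 2*(-3 + 2² - 2*2)) = 1/(-379973) + (140 + 2*(-3 + 4 - 4))/(119 + 2*(-3 + 4 - 4)) = -1/379973 + (140 + 2*(-3))/(119 + 2*(-3)) = -1/379973 + (140 - 6)/(119 - 6) = -1/379973 + 134/113 = 50916269/42936949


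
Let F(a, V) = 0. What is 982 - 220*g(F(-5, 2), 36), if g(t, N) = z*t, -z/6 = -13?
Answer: 982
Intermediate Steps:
z = 78 (z = -6*(-13) = 78)
g(t, N) = 78*t
982 - 220*g(F(-5, 2), 36) = 982 - 17160*0 = 982 - 220*0 = 982 + 0 = 982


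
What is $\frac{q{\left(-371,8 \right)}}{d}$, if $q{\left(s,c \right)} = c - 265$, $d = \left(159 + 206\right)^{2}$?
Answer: $- \frac{257}{133225} \approx -0.0019291$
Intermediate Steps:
$d = 133225$ ($d = 365^{2} = 133225$)
$q{\left(s,c \right)} = -265 + c$
$\frac{q{\left(-371,8 \right)}}{d} = \frac{-265 + 8}{133225} = \left(-257\right) \frac{1}{133225} = - \frac{257}{133225}$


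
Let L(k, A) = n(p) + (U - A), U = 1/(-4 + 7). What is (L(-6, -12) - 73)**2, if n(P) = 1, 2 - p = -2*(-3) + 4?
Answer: 32041/9 ≈ 3560.1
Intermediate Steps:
p = -8 (p = 2 - (-2*(-3) + 4) = 2 - (6 + 4) = 2 - 1*10 = 2 - 10 = -8)
U = 1/3 ≈ 0.33333
L(k, A) = 4/3 - A (L(k, A) = 1 + (1/3 - A) = 4/3 - A)
(L(-6, -12) - 73)**2 = ((4/3 - 1*(-12)) - 73)**2 = ((4/3 + 12) - 73)**2 = (40/3 - 73)**2 = (-179/3)**2 = 32041/9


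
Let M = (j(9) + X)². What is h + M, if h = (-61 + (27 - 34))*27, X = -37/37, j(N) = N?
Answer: -1772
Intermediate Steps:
X = -1 (X = -37*1/37 = -1)
h = -1836 (h = (-61 - 7)*27 = -68*27 = -1836)
M = 64 (M = (9 - 1)² = 8² = 64)
h + M = -1836 + 64 = -1772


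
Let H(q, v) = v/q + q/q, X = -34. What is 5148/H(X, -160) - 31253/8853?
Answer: 771747607/858741 ≈ 898.70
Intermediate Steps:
H(q, v) = 1 + v/q (H(q, v) = v/q + 1 = 1 + v/q)
5148/H(X, -160) - 31253/8853 = 5148/(((-34 - 160)/(-34))) - 31253/8853 = 5148/((-1/34*(-194))) - 31253*1/8853 = 5148/(97/17) - 31253/8853 = 5148*(17/97) - 31253/8853 = 87516/97 - 31253/8853 = 771747607/858741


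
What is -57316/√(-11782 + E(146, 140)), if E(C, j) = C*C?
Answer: -4094*√9534/681 ≈ -587.00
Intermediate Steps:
E(C, j) = C²
-57316/√(-11782 + E(146, 140)) = -57316/√(-11782 + 146²) = -57316/√(-11782 + 21316) = -57316*√9534/9534 = -4094*√9534/681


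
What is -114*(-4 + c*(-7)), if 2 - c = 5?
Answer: -1938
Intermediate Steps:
c = -3 (c = 2 - 1*5 = 2 - 5 = -3)
-114*(-4 + c*(-7)) = -114*(-4 - 3*(-7)) = -114*(-4 + 21) = -114*17 = -1938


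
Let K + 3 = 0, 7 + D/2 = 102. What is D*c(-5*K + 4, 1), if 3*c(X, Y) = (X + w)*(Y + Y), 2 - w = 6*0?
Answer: 2660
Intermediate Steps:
D = 190 (D = -14 + 2*102 = -14 + 204 = 190)
K = -3 (K = -3 + 0 = -3)
w = 2 (w = 2 - 6*0 = 2 - 1*0 = 2 + 0 = 2)
c(X, Y) = 2*Y*(2 + X)/3 (c(X, Y) = ((X + 2)*(Y + Y))/3 = ((2 + X)*(2*Y))/3 = (2*Y*(2 + X))/3 = 2*Y*(2 + X)/3)
D*c(-5*K + 4, 1) = 190*((⅔)*1*(2 + (-5*(-3) + 4))) = 190*((⅔)*1*(2 + (15 + 4))) = 190*((⅔)*1*(2 + 19)) = 190*((⅔)*1*21) = 190*14 = 2660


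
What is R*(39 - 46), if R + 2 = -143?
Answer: 1015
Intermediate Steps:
R = -145 (R = -2 - 143 = -145)
R*(39 - 46) = -145*(39 - 46) = -145*(-7) = 1015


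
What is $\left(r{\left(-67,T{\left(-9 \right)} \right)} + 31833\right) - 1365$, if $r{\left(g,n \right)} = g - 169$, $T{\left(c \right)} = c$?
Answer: $30232$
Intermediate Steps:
$r{\left(g,n \right)} = -169 + g$
$\left(r{\left(-67,T{\left(-9 \right)} \right)} + 31833\right) - 1365 = \left(\left(-169 - 67\right) + 31833\right) - 1365 = \left(-236 + 31833\right) - 1365 = 31597 - 1365 = 30232$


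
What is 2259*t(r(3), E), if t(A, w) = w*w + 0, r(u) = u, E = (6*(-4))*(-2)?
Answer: 5204736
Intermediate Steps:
E = 48 (E = -24*(-2) = 48)
t(A, w) = w**2 (t(A, w) = w**2 + 0 = w**2)
2259*t(r(3), E) = 2259*48**2 = 2259*2304 = 5204736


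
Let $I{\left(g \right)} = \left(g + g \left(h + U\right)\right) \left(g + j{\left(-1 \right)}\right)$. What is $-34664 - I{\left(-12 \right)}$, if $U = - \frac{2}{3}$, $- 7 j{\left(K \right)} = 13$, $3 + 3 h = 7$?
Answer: $- \frac{244588}{7} \approx -34941.0$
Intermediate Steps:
$h = \frac{4}{3}$ ($h = -1 + \frac{1}{3} \cdot 7 = -1 + \frac{7}{3} = \frac{4}{3} \approx 1.3333$)
$j{\left(K \right)} = - \frac{13}{7}$ ($j{\left(K \right)} = \left(- \frac{1}{7}\right) 13 = - \frac{13}{7}$)
$U = - \frac{2}{3}$ ($U = \left(-2\right) \frac{1}{3} = - \frac{2}{3} \approx -0.66667$)
$I{\left(g \right)} = \frac{5 g \left(- \frac{13}{7} + g\right)}{3}$ ($I{\left(g \right)} = \left(g + g \left(\frac{4}{3} - \frac{2}{3}\right)\right) \left(g - \frac{13}{7}\right) = \left(g + g \frac{2}{3}\right) \left(- \frac{13}{7} + g\right) = \left(g + \frac{2 g}{3}\right) \left(- \frac{13}{7} + g\right) = \frac{5 g}{3} \left(- \frac{13}{7} + g\right) = \frac{5 g \left(- \frac{13}{7} + g\right)}{3}$)
$-34664 - I{\left(-12 \right)} = -34664 - \frac{5}{21} \left(-12\right) \left(-13 + 7 \left(-12\right)\right) = -34664 - \frac{5}{21} \left(-12\right) \left(-13 - 84\right) = -34664 - \frac{5}{21} \left(-12\right) \left(-97\right) = -34664 - \frac{1940}{7} = - \frac{244588}{7}$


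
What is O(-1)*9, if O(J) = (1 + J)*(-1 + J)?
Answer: 0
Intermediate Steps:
O(-1)*9 = (-1 + (-1)²)*9 = (-1 + 1)*9 = 0*9 = 0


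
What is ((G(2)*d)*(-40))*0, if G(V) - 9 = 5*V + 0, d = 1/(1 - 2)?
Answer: 0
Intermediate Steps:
d = -1 (d = 1/(-1) = -1)
G(V) = 9 + 5*V (G(V) = 9 + (5*V + 0) = 9 + 5*V)
((G(2)*d)*(-40))*0 = (((9 + 5*2)*(-1))*(-40))*0 = (((9 + 10)*(-1))*(-40))*0 = ((19*(-1))*(-40))*0 = -19*(-40)*0 = 760*0 = 0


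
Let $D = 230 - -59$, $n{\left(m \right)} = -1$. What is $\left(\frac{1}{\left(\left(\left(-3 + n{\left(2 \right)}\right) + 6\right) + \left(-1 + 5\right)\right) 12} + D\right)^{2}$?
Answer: $\frac{433014481}{5184} \approx 83529.0$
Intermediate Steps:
$D = 289$ ($D = 230 + 59 = 289$)
$\left(\frac{1}{\left(\left(\left(-3 + n{\left(2 \right)}\right) + 6\right) + \left(-1 + 5\right)\right) 12} + D\right)^{2} = \left(\frac{1}{\left(\left(\left(-3 - 1\right) + 6\right) + \left(-1 + 5\right)\right) 12} + 289\right)^{2} = \left(\frac{1}{\left(\left(-4 + 6\right) + 4\right) 12} + 289\right)^{2} = \left(\frac{1}{\left(2 + 4\right) 12} + 289\right)^{2} = \left(\frac{1}{6 \cdot 12} + 289\right)^{2} = \left(\frac{1}{72} + 289\right)^{2} = \left(\frac{20809}{72}\right)^{2} = \frac{433014481}{5184}$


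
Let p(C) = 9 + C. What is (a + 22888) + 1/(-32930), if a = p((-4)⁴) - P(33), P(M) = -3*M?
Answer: 765688359/32930 ≈ 23252.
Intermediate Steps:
a = 364 (a = (9 + (-4)⁴) - (-3)*33 = (9 + 256) - 1*(-99) = 265 + 99 = 364)
(a + 22888) + 1/(-32930) = (364 + 22888) + 1/(-32930) = 23252 - 1/32930 = 765688359/32930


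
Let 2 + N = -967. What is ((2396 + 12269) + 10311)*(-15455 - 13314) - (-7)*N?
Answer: -718541327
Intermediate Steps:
N = -969 (N = -2 - 967 = -969)
((2396 + 12269) + 10311)*(-15455 - 13314) - (-7)*N = ((2396 + 12269) + 10311)*(-15455 - 13314) - (-7)*(-969) = (14665 + 10311)*(-28769) - 1*6783 = 24976*(-28769) - 6783 = -718534544 - 6783 = -718541327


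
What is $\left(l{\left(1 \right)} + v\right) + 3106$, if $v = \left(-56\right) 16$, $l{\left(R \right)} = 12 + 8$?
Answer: $2230$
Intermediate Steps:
$l{\left(R \right)} = 20$
$v = -896$
$\left(l{\left(1 \right)} + v\right) + 3106 = \left(20 - 896\right) + 3106 = -876 + 3106 = 2230$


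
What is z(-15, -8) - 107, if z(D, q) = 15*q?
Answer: -227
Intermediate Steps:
z(-15, -8) - 107 = 15*(-8) - 107 = -120 - 107 = -227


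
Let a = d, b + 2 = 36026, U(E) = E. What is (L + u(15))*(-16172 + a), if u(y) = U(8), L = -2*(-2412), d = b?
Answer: 95924864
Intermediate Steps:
b = 36024 (b = -2 + 36026 = 36024)
d = 36024
L = 4824
u(y) = 8
a = 36024
(L + u(15))*(-16172 + a) = (4824 + 8)*(-16172 + 36024) = 4832*19852 = 95924864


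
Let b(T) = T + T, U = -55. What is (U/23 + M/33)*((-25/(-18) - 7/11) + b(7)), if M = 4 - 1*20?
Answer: -277241/6534 ≈ -42.431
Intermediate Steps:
M = -16 (M = 4 - 20 = -16)
b(T) = 2*T
(U/23 + M/33)*((-25/(-18) - 7/11) + b(7)) = (-55/23 - 16/33)*((-25/(-18) - 7/11) + 2*7) = (-55*1/23 - 16*1/33)*((-25*(-1/18) - 7*1/11) + 14) = (-55/23 - 16/33)*((25/18 - 7/11) + 14) = -2183*(149/198 + 14)/759 = -2183/759*2921/198 = -277241/6534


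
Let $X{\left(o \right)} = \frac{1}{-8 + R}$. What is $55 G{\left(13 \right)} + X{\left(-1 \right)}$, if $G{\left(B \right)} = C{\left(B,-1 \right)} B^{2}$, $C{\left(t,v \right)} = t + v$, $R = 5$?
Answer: $\frac{334619}{3} \approx 1.1154 \cdot 10^{5}$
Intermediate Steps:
$X{\left(o \right)} = - \frac{1}{3}$ ($X{\left(o \right)} = \frac{1}{-8 + 5} = \frac{1}{-3} = - \frac{1}{3}$)
$G{\left(B \right)} = B^{2} \left(-1 + B\right)$ ($G{\left(B \right)} = \left(B - 1\right) B^{2} = \left(-1 + B\right) B^{2} = B^{2} \left(-1 + B\right)$)
$55 G{\left(13 \right)} + X{\left(-1 \right)} = 55 \cdot 13^{2} \left(-1 + 13\right) - \frac{1}{3} = 55 \cdot 169 \cdot 12 - \frac{1}{3} = 55 \cdot 2028 - \frac{1}{3} = 111540 - \frac{1}{3} = \frac{334619}{3}$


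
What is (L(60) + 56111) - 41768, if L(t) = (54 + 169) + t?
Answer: 14626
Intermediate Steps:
L(t) = 223 + t
(L(60) + 56111) - 41768 = ((223 + 60) + 56111) - 41768 = (283 + 56111) - 41768 = 56394 - 41768 = 14626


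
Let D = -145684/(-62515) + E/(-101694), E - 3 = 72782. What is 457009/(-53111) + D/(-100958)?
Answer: -293322828441018928751/34088255999213138580 ≈ -8.6048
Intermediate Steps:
E = 72785 (E = 3 + 72782 = 72785)
D = 10265034421/6357400410 (D = -145684/(-62515) + 72785/(-101694) = -145684*(-1/62515) + 72785*(-1/101694) = 145684/62515 - 72785/101694 = 10265034421/6357400410 ≈ 1.6147)
457009/(-53111) + D/(-100958) = 457009/(-53111) + (10265034421/6357400410)/(-100958) = 457009*(-1/53111) + (10265034421/6357400410)*(-1/100958) = -457009/53111 - 10265034421/641830430592780 = -293322828441018928751/34088255999213138580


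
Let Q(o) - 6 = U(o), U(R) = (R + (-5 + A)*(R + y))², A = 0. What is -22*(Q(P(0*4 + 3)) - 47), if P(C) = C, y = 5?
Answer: -29216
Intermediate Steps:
U(R) = (-25 - 4*R)² (U(R) = (R + (-5 + 0)*(R + 5))² = (R - 5*(5 + R))² = (R + (-25 - 5*R))² = (-25 - 4*R)²)
Q(o) = 6 + (25 + 4*o)²
-22*(Q(P(0*4 + 3)) - 47) = -22*((6 + (25 + 4*(0*4 + 3))²) - 47) = -22*((6 + (25 + 4*(0 + 3))²) - 47) = -22*((6 + (25 + 4*3)²) - 47) = -22*((6 + (25 + 12)²) - 47) = -22*((6 + 37²) - 47) = -22*((6 + 1369) - 47) = -22*(1375 - 47) = -22*1328 = -29216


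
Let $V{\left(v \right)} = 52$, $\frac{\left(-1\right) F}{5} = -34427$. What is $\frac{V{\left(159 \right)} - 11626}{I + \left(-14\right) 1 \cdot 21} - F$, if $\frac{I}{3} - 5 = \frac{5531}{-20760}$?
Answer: $- \frac{333209588405}{1936211} \approx -1.7209 \cdot 10^{5}$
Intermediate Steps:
$F = 172135$ ($F = \left(-5\right) \left(-34427\right) = 172135$)
$I = \frac{98269}{6920}$ ($I = 15 + 3 \frac{5531}{-20760} = 15 + 3 \cdot 5531 \left(- \frac{1}{20760}\right) = 15 + 3 \left(- \frac{5531}{20760}\right) = 15 - \frac{5531}{6920} = \frac{98269}{6920} \approx 14.201$)
$\frac{V{\left(159 \right)} - 11626}{I + \left(-14\right) 1 \cdot 21} - F = \frac{52 - 11626}{\frac{98269}{6920} + \left(-14\right) 1 \cdot 21} - 172135 = - \frac{11574}{\frac{98269}{6920} - 294} - 172135 = - \frac{11574}{- \frac{1936211}{6920}} - 172135 = \left(-11574\right) \left(- \frac{6920}{1936211}\right) - 172135 = \frac{80092080}{1936211} - 172135 = - \frac{333209588405}{1936211}$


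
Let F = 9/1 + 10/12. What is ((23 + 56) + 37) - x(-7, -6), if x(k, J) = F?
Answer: 637/6 ≈ 106.17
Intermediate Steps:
F = 59/6 (F = 9*1 + 10*(1/12) = 9 + ⅚ = 59/6 ≈ 9.8333)
x(k, J) = 59/6
((23 + 56) + 37) - x(-7, -6) = ((23 + 56) + 37) - 1*59/6 = (79 + 37) - 59/6 = 116 - 59/6 = 637/6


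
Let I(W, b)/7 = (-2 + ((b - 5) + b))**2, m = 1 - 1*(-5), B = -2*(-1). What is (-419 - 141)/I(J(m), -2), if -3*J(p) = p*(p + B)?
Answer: -80/121 ≈ -0.66116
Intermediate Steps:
B = 2
m = 6 (m = 1 + 5 = 6)
J(p) = -p*(2 + p)/3 (J(p) = -p*(p + 2)/3 = -p*(2 + p)/3)
I(W, b) = 7*(-7 + 2*b)**2 (I(W, b) = 7*(-2 + ((b - 5) + b))**2 = 7*(-2 + ((-5 + b) + b))**2 = 7*(-2 + (-5 + 2*b))**2 = 7*(-7 + 2*b)**2)
(-419 - 141)/I(J(m), -2) = (-419 - 141)/((7*(-7 + 2*(-2))**2)) = -560*1/(7*(-7 - 4)**2) = -560/(7*(-11)**2) = -560/(7*121) = -560/847 = -560*1/847 = -80/121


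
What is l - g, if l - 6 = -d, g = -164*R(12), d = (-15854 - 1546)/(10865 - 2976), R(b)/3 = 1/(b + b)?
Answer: 452917/15778 ≈ 28.706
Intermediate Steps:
R(b) = 3/(2*b) (R(b) = 3/(b + b) = 3/((2*b)) = 3*(1/(2*b)) = 3/(2*b))
d = -17400/7889 ≈ -2.2056
g = -41/2 (g = -246/12 = -164*⅛ = -41/2 ≈ -20.500)
l = 64734/7889 (l = 6 - 1*(-17400/7889) = 6 + 17400/7889 = 64734/7889 ≈ 8.2056)
l - g = 64734/7889 - 1*(-41/2) = 64734/7889 + 41/2 = 452917/15778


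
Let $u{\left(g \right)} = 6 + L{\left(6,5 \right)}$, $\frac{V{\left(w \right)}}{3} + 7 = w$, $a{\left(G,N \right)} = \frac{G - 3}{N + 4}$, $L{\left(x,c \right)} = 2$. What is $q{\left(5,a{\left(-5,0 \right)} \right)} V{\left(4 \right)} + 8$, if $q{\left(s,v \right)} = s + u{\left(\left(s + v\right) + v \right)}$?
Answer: $-109$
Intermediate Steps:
$a{\left(G,N \right)} = \frac{-3 + G}{4 + N}$
$V{\left(w \right)} = -21 + 3 w$
$u{\left(g \right)} = 8$ ($u{\left(g \right)} = 6 + 2 = 8$)
$q{\left(s,v \right)} = 8 + s$ ($q{\left(s,v \right)} = s + 8 = 8 + s$)
$q{\left(5,a{\left(-5,0 \right)} \right)} V{\left(4 \right)} + 8 = \left(8 + 5\right) \left(-21 + 3 \cdot 4\right) + 8 = 13 \left(-21 + 12\right) + 8 = 13 \left(-9\right) + 8 = -117 + 8 = -109$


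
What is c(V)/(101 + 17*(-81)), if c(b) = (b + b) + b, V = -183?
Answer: 549/1276 ≈ 0.43025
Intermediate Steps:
c(b) = 3*b (c(b) = 2*b + b = 3*b)
c(V)/(101 + 17*(-81)) = (3*(-183))/(101 + 17*(-81)) = -549/(101 - 1377) = -549/(-1276) = -549*(-1/1276) = 549/1276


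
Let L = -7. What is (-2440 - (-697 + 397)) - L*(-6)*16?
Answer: -2812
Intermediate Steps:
(-2440 - (-697 + 397)) - L*(-6)*16 = (-2440 - (-697 + 397)) - (-7*(-6))*16 = (-2440 - 1*(-300)) - 42*16 = (-2440 + 300) - 1*672 = -2140 - 672 = -2812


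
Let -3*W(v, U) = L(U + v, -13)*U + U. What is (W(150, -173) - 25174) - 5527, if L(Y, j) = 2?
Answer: -30528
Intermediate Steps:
W(v, U) = -U (W(v, U) = -(2*U + U)/3 = -U)
(W(150, -173) - 25174) - 5527 = (-1*(-173) - 25174) - 5527 = (173 - 25174) - 5527 = -25001 - 5527 = -30528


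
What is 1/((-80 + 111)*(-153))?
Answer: -1/4743 ≈ -0.00021084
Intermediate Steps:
1/((-80 + 111)*(-153)) = 1/(31*(-153)) = 1/(-4743) = -1/4743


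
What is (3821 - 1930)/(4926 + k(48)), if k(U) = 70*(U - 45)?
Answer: 1891/5136 ≈ 0.36819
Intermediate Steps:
k(U) = -3150 + 70*U (k(U) = 70*(-45 + U) = -3150 + 70*U)
(3821 - 1930)/(4926 + k(48)) = (3821 - 1930)/(4926 + (-3150 + 70*48)) = 1891/(4926 + (-3150 + 3360)) = 1891/(4926 + 210) = 1891/5136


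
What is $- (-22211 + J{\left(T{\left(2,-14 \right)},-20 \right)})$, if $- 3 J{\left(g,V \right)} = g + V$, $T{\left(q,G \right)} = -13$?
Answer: $22200$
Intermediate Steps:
$J{\left(g,V \right)} = - \frac{V}{3} - \frac{g}{3}$ ($J{\left(g,V \right)} = - \frac{g + V}{3} = - \frac{V + g}{3} = - \frac{V}{3} - \frac{g}{3}$)
$- (-22211 + J{\left(T{\left(2,-14 \right)},-20 \right)}) = - (-22211 - -11) = - (-22211 + \left(\frac{20}{3} + \frac{13}{3}\right)) = - (-22211 + 11) = \left(-1\right) \left(-22200\right) = 22200$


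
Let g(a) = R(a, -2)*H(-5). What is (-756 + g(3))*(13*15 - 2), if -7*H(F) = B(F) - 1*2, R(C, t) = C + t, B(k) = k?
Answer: -145715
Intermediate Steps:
H(F) = 2/7 - F/7 (H(F) = -(F - 1*2)/7 = -(F - 2)/7 = -(-2 + F)/7 = 2/7 - F/7)
g(a) = -2 + a (g(a) = (a - 2)*(2/7 - ⅐*(-5)) = (-2 + a)*(2/7 + 5/7) = (-2 + a)*1 = -2 + a)
(-756 + g(3))*(13*15 - 2) = (-756 + (-2 + 3))*(13*15 - 2) = (-756 + 1)*(195 - 2) = -755*193 = -145715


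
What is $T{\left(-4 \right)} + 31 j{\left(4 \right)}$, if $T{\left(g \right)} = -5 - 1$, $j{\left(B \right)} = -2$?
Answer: $-68$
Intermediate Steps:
$T{\left(g \right)} = -6$ ($T{\left(g \right)} = -5 - 1 = -6$)
$T{\left(-4 \right)} + 31 j{\left(4 \right)} = -6 + 31 \left(-2\right) = -6 - 62 = -68$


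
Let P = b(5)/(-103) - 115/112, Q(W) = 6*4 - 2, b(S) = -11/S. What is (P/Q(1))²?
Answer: 3363188049/1610259481600 ≈ 0.0020886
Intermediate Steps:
Q(W) = 22 (Q(W) = 24 - 2 = 22)
P = -57993/57680 (P = -11/5/(-103) - 115/112 = -11*⅕*(-1/103) - 115*1/112 = -11/5*(-1/103) - 115/112 = 11/515 - 115/112 = -57993/57680 ≈ -1.0054)
(P/Q(1))² = (-57993/57680/22)² = (-57993/57680*1/22)² = (-57993/1268960)² = 3363188049/1610259481600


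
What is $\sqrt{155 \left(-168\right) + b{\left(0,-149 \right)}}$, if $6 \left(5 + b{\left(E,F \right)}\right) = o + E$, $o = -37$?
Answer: $\frac{i \sqrt{937842}}{6} \approx 161.4 i$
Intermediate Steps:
$b{\left(E,F \right)} = - \frac{67}{6} + \frac{E}{6}$ ($b{\left(E,F \right)} = -5 + \frac{-37 + E}{6} = -5 + \left(- \frac{37}{6} + \frac{E}{6}\right) = - \frac{67}{6} + \frac{E}{6}$)
$\sqrt{155 \left(-168\right) + b{\left(0,-149 \right)}} = \sqrt{155 \left(-168\right) + \left(- \frac{67}{6} + \frac{1}{6} \cdot 0\right)} = \sqrt{-26040 + \left(- \frac{67}{6} + 0\right)} = \sqrt{-26040 - \frac{67}{6}} = \sqrt{- \frac{156307}{6}} = \frac{i \sqrt{937842}}{6}$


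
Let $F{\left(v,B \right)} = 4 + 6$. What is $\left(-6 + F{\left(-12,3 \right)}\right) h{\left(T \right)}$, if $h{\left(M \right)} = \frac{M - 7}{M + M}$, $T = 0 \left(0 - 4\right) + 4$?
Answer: $- \frac{3}{2} \approx -1.5$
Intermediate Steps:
$F{\left(v,B \right)} = 10$
$T = 4$ ($T = 0 \left(-4\right) + 4 = 0 + 4 = 4$)
$h{\left(M \right)} = \frac{-7 + M}{2 M}$
$\left(-6 + F{\left(-12,3 \right)}\right) h{\left(T \right)} = \left(-6 + 10\right) \frac{-7 + 4}{2 \cdot 4} = 4 \cdot \frac{1}{2} \cdot \frac{1}{4} \left(-3\right) = 4 \left(- \frac{3}{8}\right) = - \frac{3}{2}$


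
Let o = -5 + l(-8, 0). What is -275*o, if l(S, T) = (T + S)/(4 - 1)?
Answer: 6325/3 ≈ 2108.3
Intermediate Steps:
l(S, T) = S/3 + T/3 (l(S, T) = (S + T)/3 = (S + T)*(⅓) = S/3 + T/3)
o = -23/3 (o = -5 + ((⅓)*(-8) + (⅓)*0) = -5 + (-8/3 + 0) = -5 - 8/3 = -23/3 ≈ -7.6667)
-275*o = -275*(-23/3) = 6325/3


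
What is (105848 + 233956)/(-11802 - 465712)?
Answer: -169902/238757 ≈ -0.71161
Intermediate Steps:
(105848 + 233956)/(-11802 - 465712) = 339804/(-477514) = 339804*(-1/477514) = -169902/238757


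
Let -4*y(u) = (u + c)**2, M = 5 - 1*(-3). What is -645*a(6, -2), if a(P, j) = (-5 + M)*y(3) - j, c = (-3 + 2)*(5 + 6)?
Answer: 29670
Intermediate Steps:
M = 8 (M = 5 + 3 = 8)
c = -11 (c = -1*11 = -11)
y(u) = -(-11 + u)**2/4 (y(u) = -(u - 11)**2/4 = -(-11 + u)**2/4)
a(P, j) = -48 - j (a(P, j) = (-5 + 8)*(-(-11 + 3)**2/4) - j = 3*(-1/4*(-8)**2) - j = 3*(-1/4*64) - j = 3*(-16) - j = -48 - j)
-645*a(6, -2) = -645*(-48 - 1*(-2)) = -645*(-48 + 2) = -645*(-46) = 29670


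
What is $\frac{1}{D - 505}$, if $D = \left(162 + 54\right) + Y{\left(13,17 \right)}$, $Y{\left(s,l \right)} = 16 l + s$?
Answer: $- \frac{1}{4} \approx -0.25$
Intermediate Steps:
$Y{\left(s,l \right)} = s + 16 l$
$D = 501$ ($D = \left(162 + 54\right) + \left(13 + 16 \cdot 17\right) = 216 + \left(13 + 272\right) = 216 + 285 = 501$)
$\frac{1}{D - 505} = \frac{1}{501 - 505} = \frac{1}{-4} = - \frac{1}{4}$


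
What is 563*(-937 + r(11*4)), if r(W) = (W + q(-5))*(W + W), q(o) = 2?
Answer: 1751493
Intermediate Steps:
r(W) = 2*W*(2 + W) (r(W) = (W + 2)*(W + W) = (2 + W)*(2*W) = 2*W*(2 + W))
563*(-937 + r(11*4)) = 563*(-937 + 2*(11*4)*(2 + 11*4)) = 563*(-937 + 2*44*(2 + 44)) = 563*(-937 + 2*44*46) = 563*(-937 + 4048) = 563*3111 = 1751493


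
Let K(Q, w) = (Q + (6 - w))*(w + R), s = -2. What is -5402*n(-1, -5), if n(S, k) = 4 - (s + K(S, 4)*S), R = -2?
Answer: -43216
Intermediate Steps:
K(Q, w) = (-2 + w)*(6 + Q - w) (K(Q, w) = (Q + (6 - w))*(w - 2) = (6 + Q - w)*(-2 + w) = (-2 + w)*(6 + Q - w))
n(S, k) = 6 - S*(4 + 2*S) (n(S, k) = 4 - (-2 + (-12 - 1*4² - 2*S + 8*4 + S*4)*S) = 4 - (-2 + (-12 - 1*16 - 2*S + 32 + 4*S)*S) = 4 - (-2 + (-12 - 16 - 2*S + 32 + 4*S)*S) = 4 - (-2 + (4 + 2*S)*S) = 4 - (-2 + S*(4 + 2*S)) = 4 + (2 - S*(4 + 2*S)) = 6 - S*(4 + 2*S))
-5402*n(-1, -5) = -5402*(6 - 2*(-1)*(2 - 1)) = -5402*(6 - 2*(-1)*1) = -5402*(6 + 2) = -5402*8 = -43216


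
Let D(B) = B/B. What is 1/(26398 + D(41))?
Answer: 1/26399 ≈ 3.7880e-5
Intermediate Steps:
D(B) = 1
1/(26398 + D(41)) = 1/(26398 + 1) = 1/26399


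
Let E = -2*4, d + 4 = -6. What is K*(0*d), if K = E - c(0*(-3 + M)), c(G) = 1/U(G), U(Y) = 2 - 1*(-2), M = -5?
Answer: 0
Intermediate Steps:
d = -10 (d = -4 - 6 = -10)
U(Y) = 4 (U(Y) = 2 + 2 = 4)
c(G) = 1/4
E = -8
K = -33/4 (K = -8 - 1*1/4 = -8 - 1/4 = -33/4 ≈ -8.2500)
K*(0*d) = -0*(-10) = -33/4*0 = 0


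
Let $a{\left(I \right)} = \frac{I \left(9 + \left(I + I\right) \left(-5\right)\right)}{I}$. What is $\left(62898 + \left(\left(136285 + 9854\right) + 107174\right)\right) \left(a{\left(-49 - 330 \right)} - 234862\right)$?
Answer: $-73064662293$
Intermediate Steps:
$a{\left(I \right)} = 9 - 10 I$ ($a{\left(I \right)} = \frac{I \left(9 + 2 I \left(-5\right)\right)}{I} = \frac{I \left(9 - 10 I\right)}{I} = 9 - 10 I$)
$\left(62898 + \left(\left(136285 + 9854\right) + 107174\right)\right) \left(a{\left(-49 - 330 \right)} - 234862\right) = \left(62898 + \left(\left(136285 + 9854\right) + 107174\right)\right) \left(\left(9 - 10 \left(-49 - 330\right)\right) - 234862\right) = \left(62898 + \left(146139 + 107174\right)\right) \left(\left(9 - 10 \left(-49 - 330\right)\right) - 234862\right) = \left(62898 + 253313\right) \left(\left(9 - -3790\right) - 234862\right) = 316211 \left(\left(9 + 3790\right) - 234862\right) = 316211 \left(3799 - 234862\right) = 316211 \left(-231063\right) = -73064662293$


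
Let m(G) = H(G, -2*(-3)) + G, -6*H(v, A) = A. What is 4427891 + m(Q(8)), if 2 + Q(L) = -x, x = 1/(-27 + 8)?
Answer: 84129873/19 ≈ 4.4279e+6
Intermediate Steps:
H(v, A) = -A/6
x = -1/19 (x = 1/(-19) = -1/19 ≈ -0.052632)
Q(L) = -37/19 (Q(L) = -2 - 1*(-1/19) = -2 + 1/19 = -37/19)
m(G) = -1 + G (m(G) = -(-1)*(-3)/3 + G = -1/6*6 + G = -1 + G)
4427891 + m(Q(8)) = 4427891 + (-1 - 37/19) = 4427891 - 56/19 = 84129873/19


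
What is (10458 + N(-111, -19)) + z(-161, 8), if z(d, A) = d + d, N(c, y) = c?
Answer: 10025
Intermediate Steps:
z(d, A) = 2*d
(10458 + N(-111, -19)) + z(-161, 8) = (10458 - 111) + 2*(-161) = 10347 - 322 = 10025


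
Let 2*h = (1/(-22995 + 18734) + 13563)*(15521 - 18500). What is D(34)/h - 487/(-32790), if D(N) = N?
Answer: 821896943473/55345082168610 ≈ 0.014850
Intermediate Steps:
h = -86081097609/4261 (h = ((1/(-22995 + 18734) + 13563)*(15521 - 18500))/2 = ((1/(-4261) + 13563)*(-2979))/2 = ((-1/4261 + 13563)*(-2979))/2 = ((57791942/4261)*(-2979))/2 = (½)*(-172162195218/4261) = -86081097609/4261 ≈ -2.0202e+7)
D(34)/h - 487/(-32790) = 34/(-86081097609/4261) - 487/(-32790) = 34*(-4261/86081097609) - 487*(-1/32790) = -8522/5063593977 + 487/32790 = 821896943473/55345082168610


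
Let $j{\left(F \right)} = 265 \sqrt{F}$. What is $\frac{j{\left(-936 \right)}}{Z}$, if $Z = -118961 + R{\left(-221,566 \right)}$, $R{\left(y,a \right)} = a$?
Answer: $- \frac{106 i \sqrt{26}}{7893} \approx - 0.068478 i$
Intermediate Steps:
$Z = -118395$ ($Z = -118961 + 566 = -118395$)
$\frac{j{\left(-936 \right)}}{Z} = \frac{265 \sqrt{-936}}{-118395} = 265 \cdot 6 i \sqrt{26} \left(- \frac{1}{118395}\right) = 1590 i \sqrt{26} \left(- \frac{1}{118395}\right) = - \frac{106 i \sqrt{26}}{7893}$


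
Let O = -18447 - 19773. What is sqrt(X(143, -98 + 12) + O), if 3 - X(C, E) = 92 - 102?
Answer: I*sqrt(38207) ≈ 195.47*I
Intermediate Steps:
X(C, E) = 13 (X(C, E) = 3 - (92 - 102) = 3 - 1*(-10) = 3 + 10 = 13)
O = -38220
sqrt(X(143, -98 + 12) + O) = sqrt(13 - 38220) = sqrt(-38207) = I*sqrt(38207)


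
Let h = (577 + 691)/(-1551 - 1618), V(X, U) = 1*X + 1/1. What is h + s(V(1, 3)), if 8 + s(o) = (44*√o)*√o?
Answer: 252252/3169 ≈ 79.600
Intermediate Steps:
V(X, U) = 1 + X (V(X, U) = X + 1 = 1 + X)
s(o) = -8 + 44*o (s(o) = -8 + (44*√o)*√o = -8 + 44*o)
h = -1268/3169 (h = 1268/(-3169) = 1268*(-1/3169) = -1268/3169 ≈ -0.40013)
h + s(V(1, 3)) = -1268/3169 + (-8 + 44*(1 + 1)) = -1268/3169 + (-8 + 44*2) = -1268/3169 + (-8 + 88) = -1268/3169 + 80 = 252252/3169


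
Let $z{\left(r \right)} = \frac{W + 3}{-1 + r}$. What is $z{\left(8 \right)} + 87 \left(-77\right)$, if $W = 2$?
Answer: $- \frac{46888}{7} \approx -6698.3$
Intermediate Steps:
$z{\left(r \right)} = \frac{5}{-1 + r}$ ($z{\left(r \right)} = \frac{2 + 3}{-1 + r} = \frac{5}{-1 + r}$)
$z{\left(8 \right)} + 87 \left(-77\right) = \frac{5}{-1 + 8} + 87 \left(-77\right) = \frac{5}{7} - 6699 = - \frac{46888}{7}$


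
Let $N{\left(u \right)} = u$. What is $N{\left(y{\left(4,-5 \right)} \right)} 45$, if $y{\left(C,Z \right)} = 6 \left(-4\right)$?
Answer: $-1080$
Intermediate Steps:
$y{\left(C,Z \right)} = -24$
$N{\left(y{\left(4,-5 \right)} \right)} 45 = \left(-24\right) 45 = -1080$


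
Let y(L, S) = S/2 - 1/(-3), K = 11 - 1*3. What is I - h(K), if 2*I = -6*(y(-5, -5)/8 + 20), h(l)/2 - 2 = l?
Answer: -1267/16 ≈ -79.188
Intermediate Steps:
K = 8 (K = 11 - 3 = 8)
h(l) = 4 + 2*l
y(L, S) = 1/3 + S/2 (y(L, S) = S*(1/2) - 1*(-1/3) = S/2 + 1/3 = 1/3 + S/2)
I = -947/16 (I = (-6*((1/3 + (1/2)*(-5))/8 + 20))/2 = (-6*((1/3 - 5/2)*(1/8) + 20))/2 = (-6*(-13/6*1/8 + 20))/2 = (-6*(-13/48 + 20))/2 = (-6*947/48)/2 = (1/2)*(-947/8) = -947/16 ≈ -59.188)
I - h(K) = -947/16 - (4 + 2*8) = -947/16 - (4 + 16) = -947/16 - 1*20 = -947/16 - 20 = -1267/16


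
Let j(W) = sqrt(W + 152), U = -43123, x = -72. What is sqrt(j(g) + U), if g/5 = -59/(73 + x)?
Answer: sqrt(-43123 + I*sqrt(143)) ≈ 0.029 + 207.66*I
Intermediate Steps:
g = -295 (g = 5*(-59/(73 - 72)) = 5*(-59/1) = 5*(-59*1) = 5*(-59) = -295)
j(W) = sqrt(152 + W)
sqrt(j(g) + U) = sqrt(sqrt(152 - 295) - 43123) = sqrt(sqrt(-143) - 43123) = sqrt(I*sqrt(143) - 43123) = sqrt(-43123 + I*sqrt(143))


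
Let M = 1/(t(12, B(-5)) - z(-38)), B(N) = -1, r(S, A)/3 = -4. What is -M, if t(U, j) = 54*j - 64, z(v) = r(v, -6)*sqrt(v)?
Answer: 59/9698 + 3*I*sqrt(38)/4849 ≈ 0.0060837 + 0.0038138*I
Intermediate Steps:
r(S, A) = -12 (r(S, A) = 3*(-4) = -12)
z(v) = -12*sqrt(v)
t(U, j) = -64 + 54*j
M = 1/(-118 + 12*I*sqrt(38)) (M = 1/((-64 + 54*(-1)) - (-12)*sqrt(-38)) = 1/((-64 - 54) - (-12)*I*sqrt(38)) = 1/(-118 - (-12)*I*sqrt(38)) = 1/(-118 + 12*I*sqrt(38)) ≈ -0.0060837 - 0.0038138*I)
-M = -(-59/9698 - 3*I*sqrt(38)/4849) = 59/9698 + 3*I*sqrt(38)/4849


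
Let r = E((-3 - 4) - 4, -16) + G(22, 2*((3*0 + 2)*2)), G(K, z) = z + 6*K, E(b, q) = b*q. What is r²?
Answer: 99856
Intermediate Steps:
r = 316 (r = ((-3 - 4) - 4)*(-16) + (2*((3*0 + 2)*2) + 6*22) = (-7 - 4)*(-16) + (2*((0 + 2)*2) + 132) = -11*(-16) + (2*(2*2) + 132) = 176 + (2*4 + 132) = 176 + (8 + 132) = 176 + 140 = 316)
r² = 316² = 99856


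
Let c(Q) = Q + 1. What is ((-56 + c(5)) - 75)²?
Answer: 15625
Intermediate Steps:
c(Q) = 1 + Q
((-56 + c(5)) - 75)² = ((-56 + (1 + 5)) - 75)² = ((-56 + 6) - 75)² = (-50 - 75)² = (-125)² = 15625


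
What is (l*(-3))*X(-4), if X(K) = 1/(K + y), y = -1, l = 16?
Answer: 48/5 ≈ 9.6000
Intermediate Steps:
X(K) = 1/(-1 + K) (X(K) = 1/(K - 1) = 1/(-1 + K))
(l*(-3))*X(-4) = (16*(-3))/(-1 - 4) = -48/(-5) = -48*(-⅕) = 48/5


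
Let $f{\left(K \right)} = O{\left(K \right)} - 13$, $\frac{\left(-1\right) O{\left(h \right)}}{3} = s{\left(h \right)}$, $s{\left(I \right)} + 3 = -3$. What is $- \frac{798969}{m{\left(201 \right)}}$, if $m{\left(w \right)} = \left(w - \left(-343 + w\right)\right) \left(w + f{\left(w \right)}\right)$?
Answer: $- \frac{798969}{70658} \approx -11.308$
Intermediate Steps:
$s{\left(I \right)} = -6$ ($s{\left(I \right)} = -3 - 3 = -6$)
$O{\left(h \right)} = 18$ ($O{\left(h \right)} = \left(-3\right) \left(-6\right) = 18$)
$f{\left(K \right)} = 5$ ($f{\left(K \right)} = 18 - 13 = 5$)
$m{\left(w \right)} = 1715 + 343 w$ ($m{\left(w \right)} = \left(w - \left(-343 + w\right)\right) \left(w + 5\right) = 343 \left(5 + w\right) = 1715 + 343 w$)
$- \frac{798969}{m{\left(201 \right)}} = - \frac{798969}{1715 + 343 \cdot 201} = - \frac{798969}{1715 + 68943} = - \frac{798969}{70658}$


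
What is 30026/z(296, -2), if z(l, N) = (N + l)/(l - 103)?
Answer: 2897509/147 ≈ 19711.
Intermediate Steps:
z(l, N) = (N + l)/(-103 + l)
30026/z(296, -2) = 30026/(((-2 + 296)/(-103 + 296))) = 30026/((294/193)) = 30026/(((1/193)*294)) = 30026/(294/193) = 30026*(193/294) = 2897509/147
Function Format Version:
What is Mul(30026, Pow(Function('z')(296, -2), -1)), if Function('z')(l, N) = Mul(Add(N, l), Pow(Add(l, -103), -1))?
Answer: Rational(2897509, 147) ≈ 19711.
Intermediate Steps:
Function('z')(l, N) = Mul(Pow(Add(-103, l), -1), Add(N, l)) (Function('z')(l, N) = Mul(Add(N, l), Pow(Add(-103, l), -1)) = Mul(Pow(Add(-103, l), -1), Add(N, l)))
Mul(30026, Pow(Function('z')(296, -2), -1)) = Mul(30026, Pow(Mul(Pow(Add(-103, 296), -1), Add(-2, 296)), -1)) = Mul(30026, Pow(Mul(Pow(193, -1), 294), -1)) = Mul(30026, Pow(Mul(Rational(1, 193), 294), -1)) = Mul(30026, Pow(Rational(294, 193), -1)) = Mul(30026, Rational(193, 294)) = Rational(2897509, 147)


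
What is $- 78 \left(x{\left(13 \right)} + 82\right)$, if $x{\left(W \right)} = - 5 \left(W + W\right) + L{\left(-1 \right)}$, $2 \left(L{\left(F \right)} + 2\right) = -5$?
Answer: $4095$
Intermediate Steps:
$L{\left(F \right)} = - \frac{9}{2}$ ($L{\left(F \right)} = -2 + \frac{1}{2} \left(-5\right) = -2 - \frac{5}{2} = - \frac{9}{2}$)
$x{\left(W \right)} = - \frac{9}{2} - 10 W$ ($x{\left(W \right)} = - 5 \left(W + W\right) - \frac{9}{2} = - 5 \cdot 2 W - \frac{9}{2} = - 10 W - \frac{9}{2} = - \frac{9}{2} - 10 W$)
$- 78 \left(x{\left(13 \right)} + 82\right) = - 78 \left(\left(- \frac{9}{2} - 130\right) + 82\right) = - 78 \left(- \frac{269}{2} + 82\right) = \left(-78\right) \left(- \frac{105}{2}\right) = 4095$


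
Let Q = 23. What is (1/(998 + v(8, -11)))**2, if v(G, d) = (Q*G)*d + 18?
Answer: 1/1016064 ≈ 9.8419e-7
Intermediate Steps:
v(G, d) = 18 + 23*G*d (v(G, d) = (23*G)*d + 18 = 23*G*d + 18 = 18 + 23*G*d)
(1/(998 + v(8, -11)))**2 = (1/(998 + (18 + 23*8*(-11))))**2 = (1/(998 + (18 - 2024)))**2 = (1/(998 - 2006))**2 = (1/(-1008))**2 = (-1/1008)**2 = 1/1016064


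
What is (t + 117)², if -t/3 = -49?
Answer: 69696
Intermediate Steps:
t = 147 (t = -3*(-49) = 147)
(t + 117)² = (147 + 117)² = 264² = 69696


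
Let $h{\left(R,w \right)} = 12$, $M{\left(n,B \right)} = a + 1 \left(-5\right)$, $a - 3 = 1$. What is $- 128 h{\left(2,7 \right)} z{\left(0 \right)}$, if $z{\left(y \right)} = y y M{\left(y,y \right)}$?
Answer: $0$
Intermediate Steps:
$a = 4$ ($a = 3 + 1 = 4$)
$M{\left(n,B \right)} = -1$ ($M{\left(n,B \right)} = 4 + 1 \left(-5\right) = 4 - 5 = -1$)
$z{\left(y \right)} = - y^{2}$ ($z{\left(y \right)} = y y \left(-1\right) = y^{2} \left(-1\right) = - y^{2}$)
$- 128 h{\left(2,7 \right)} z{\left(0 \right)} = \left(-128\right) 12 \left(- 0^{2}\right) = - 1536 \left(\left(-1\right) 0\right) = \left(-1536\right) 0 = 0$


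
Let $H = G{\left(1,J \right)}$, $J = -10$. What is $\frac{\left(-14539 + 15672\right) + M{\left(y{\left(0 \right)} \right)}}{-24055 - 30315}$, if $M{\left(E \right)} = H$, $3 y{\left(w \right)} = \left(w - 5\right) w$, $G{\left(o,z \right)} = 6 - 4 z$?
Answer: $- \frac{1179}{54370} \approx -0.021685$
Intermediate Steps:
$H = 46$ ($H = 6 - -40 = 6 + 40 = 46$)
$y{\left(w \right)} = \frac{w \left(-5 + w\right)}{3}$ ($y{\left(w \right)} = \frac{\left(w - 5\right) w}{3} = \frac{\left(-5 + w\right) w}{3} = \frac{w \left(-5 + w\right)}{3}$)
$M{\left(E \right)} = 46$
$\frac{\left(-14539 + 15672\right) + M{\left(y{\left(0 \right)} \right)}}{-24055 - 30315} = \frac{\left(-14539 + 15672\right) + 46}{-24055 - 30315} = \frac{1133 + 46}{-54370} = 1179 \left(- \frac{1}{54370}\right) = - \frac{1179}{54370}$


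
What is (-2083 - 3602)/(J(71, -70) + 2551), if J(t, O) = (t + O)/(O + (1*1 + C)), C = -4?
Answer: -138335/62074 ≈ -2.2285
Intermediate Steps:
J(t, O) = (O + t)/(-3 + O) (J(t, O) = (t + O)/(O + (1*1 - 4)) = (O + t)/(O + (1 - 4)) = (O + t)/(O - 3) = (O + t)/(-3 + O))
(-2083 - 3602)/(J(71, -70) + 2551) = (-2083 - 3602)/((-70 + 71)/(-3 - 70) + 2551) = -5685/(1/(-73) + 2551) = -5685/(-1/73*1 + 2551) = -5685/(-1/73 + 2551) = -5685/186222/73 = -5685*73/186222 = -138335/62074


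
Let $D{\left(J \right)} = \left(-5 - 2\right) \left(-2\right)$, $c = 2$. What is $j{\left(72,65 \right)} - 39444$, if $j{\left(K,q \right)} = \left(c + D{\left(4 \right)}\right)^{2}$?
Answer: $-39188$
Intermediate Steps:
$D{\left(J \right)} = 14$ ($D{\left(J \right)} = \left(-7\right) \left(-2\right) = 14$)
$j{\left(K,q \right)} = 256$ ($j{\left(K,q \right)} = \left(2 + 14\right)^{2} = 16^{2} = 256$)
$j{\left(72,65 \right)} - 39444 = 256 - 39444 = -39188$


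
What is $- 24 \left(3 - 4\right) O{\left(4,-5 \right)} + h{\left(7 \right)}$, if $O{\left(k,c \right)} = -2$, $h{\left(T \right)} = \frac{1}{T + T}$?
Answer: $- \frac{671}{14} \approx -47.929$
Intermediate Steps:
$h{\left(T \right)} = \frac{1}{2 T}$
$- 24 \left(3 - 4\right) O{\left(4,-5 \right)} + h{\left(7 \right)} = - 24 \left(3 - 4\right) \left(-2\right) + \frac{1}{2 \cdot 7} = - 24 \left(\left(-1\right) \left(-2\right)\right) + \frac{1}{2} \cdot \frac{1}{7} = \left(-24\right) 2 + \frac{1}{14} = -48 + \frac{1}{14} = - \frac{671}{14}$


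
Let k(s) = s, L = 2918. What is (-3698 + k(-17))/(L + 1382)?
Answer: -743/860 ≈ -0.86395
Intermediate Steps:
(-3698 + k(-17))/(L + 1382) = (-3698 - 17)/(2918 + 1382) = -3715/4300 = -3715*1/4300 = -743/860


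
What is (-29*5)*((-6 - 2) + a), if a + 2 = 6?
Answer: 580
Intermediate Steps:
a = 4 (a = -2 + 6 = 4)
(-29*5)*((-6 - 2) + a) = (-29*5)*((-6 - 2) + 4) = -145*(-8 + 4) = -145*(-4) = 580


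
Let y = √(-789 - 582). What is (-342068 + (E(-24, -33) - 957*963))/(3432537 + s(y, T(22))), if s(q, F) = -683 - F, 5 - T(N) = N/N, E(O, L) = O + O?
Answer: -1263707/3431850 ≈ -0.36823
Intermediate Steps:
E(O, L) = 2*O
y = I*√1371 (y = √(-1371) = I*√1371 ≈ 37.027*I)
T(N) = 4 (T(N) = 5 - N/N = 5 - 1*1 = 5 - 1 = 4)
(-342068 + (E(-24, -33) - 957*963))/(3432537 + s(y, T(22))) = (-342068 + (2*(-24) - 957*963))/(3432537 + (-683 - 1*4)) = (-342068 + (-48 - 921591))/(3432537 + (-683 - 4)) = (-342068 - 921639)/(3432537 - 687) = -1263707/3431850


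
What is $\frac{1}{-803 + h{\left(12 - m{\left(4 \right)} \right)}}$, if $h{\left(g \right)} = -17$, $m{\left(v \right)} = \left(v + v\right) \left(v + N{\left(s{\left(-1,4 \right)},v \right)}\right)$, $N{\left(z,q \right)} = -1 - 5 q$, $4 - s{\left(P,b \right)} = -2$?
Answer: $- \frac{1}{820} \approx -0.0012195$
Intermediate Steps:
$s{\left(P,b \right)} = 6$ ($s{\left(P,b \right)} = 4 - -2 = 4 + 2 = 6$)
$m{\left(v \right)} = 2 v \left(-1 - 4 v\right)$ ($m{\left(v \right)} = \left(v + v\right) \left(v - \left(1 + 5 v\right)\right) = 2 v \left(-1 - 4 v\right)$)
$\frac{1}{-803 + h{\left(12 - m{\left(4 \right)} \right)}} = \frac{1}{-803 - 17} = \frac{1}{-820} = - \frac{1}{820}$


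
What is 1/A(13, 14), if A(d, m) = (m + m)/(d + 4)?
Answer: 17/28 ≈ 0.60714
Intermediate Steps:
A(d, m) = 2*m/(4 + d) (A(d, m) = (2*m)/(4 + d) = 2*m/(4 + d))
1/A(13, 14) = 1/(2*14/(4 + 13)) = 1/(2*14/17) = 1/(2*14*(1/17)) = 1/(28/17) = 17/28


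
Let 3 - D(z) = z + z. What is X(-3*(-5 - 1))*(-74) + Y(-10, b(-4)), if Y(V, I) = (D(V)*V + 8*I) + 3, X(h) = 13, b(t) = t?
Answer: -1221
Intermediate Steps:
D(z) = 3 - 2*z (D(z) = 3 - (z + z) = 3 - 2*z)
Y(V, I) = 3 + 8*I + V*(3 - 2*V) (Y(V, I) = ((3 - 2*V)*V + 8*I) + 3 = (V*(3 - 2*V) + 8*I) + 3 = (8*I + V*(3 - 2*V)) + 3 = 3 + 8*I + V*(3 - 2*V))
X(-3*(-5 - 1))*(-74) + Y(-10, b(-4)) = 13*(-74) + (3 + 8*(-4) - 1*(-10)*(-3 + 2*(-10))) = -962 + (3 - 32 - 1*(-10)*(-3 - 20)) = -962 + (3 - 32 - 1*(-10)*(-23)) = -962 + (3 - 32 - 230) = -962 - 259 = -1221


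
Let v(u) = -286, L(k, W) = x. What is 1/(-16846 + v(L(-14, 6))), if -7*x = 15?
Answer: -1/17132 ≈ -5.8370e-5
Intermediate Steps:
x = -15/7 (x = -⅐*15 = -15/7 ≈ -2.1429)
L(k, W) = -15/7
1/(-16846 + v(L(-14, 6))) = 1/(-16846 - 286) = 1/(-17132) = -1/17132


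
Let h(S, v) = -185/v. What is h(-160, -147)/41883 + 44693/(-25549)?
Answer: -275161180528/157300108749 ≈ -1.7493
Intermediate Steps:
h(-160, -147)/41883 + 44693/(-25549) = -185/(-147)/41883 + 44693/(-25549) = -185*(-1/147)*(1/41883) + 44693*(-1/25549) = (185/147)*(1/41883) - 44693/25549 = 185/6156801 - 44693/25549 = -275161180528/157300108749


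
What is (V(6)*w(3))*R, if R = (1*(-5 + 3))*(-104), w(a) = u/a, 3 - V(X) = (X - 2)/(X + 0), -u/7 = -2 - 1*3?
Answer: 50960/9 ≈ 5662.2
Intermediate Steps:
u = 35 (u = -7*(-2 - 1*3) = -7*(-2 - 3) = -7*(-5) = 35)
V(X) = 3 - (-2 + X)/X (V(X) = 3 - (X - 2)/(X + 0) = 3 - (-2 + X)/X)
w(a) = 35/a
R = 208 (R = (1*(-2))*(-104) = -2*(-104) = 208)
(V(6)*w(3))*R = ((2 + 2/6)*(35/3))*208 = ((2 + 2*(⅙))*(35*(⅓)))*208 = ((2 + ⅓)*(35/3))*208 = ((7/3)*(35/3))*208 = (245/9)*208 = 50960/9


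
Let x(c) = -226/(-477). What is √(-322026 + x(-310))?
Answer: 4*I*√508820458/159 ≈ 567.47*I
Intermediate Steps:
x(c) = 226/477 (x(c) = -226*(-1/477) = 226/477)
√(-322026 + x(-310)) = √(-322026 + 226/477) = √(-153606176/477) = 4*I*√508820458/159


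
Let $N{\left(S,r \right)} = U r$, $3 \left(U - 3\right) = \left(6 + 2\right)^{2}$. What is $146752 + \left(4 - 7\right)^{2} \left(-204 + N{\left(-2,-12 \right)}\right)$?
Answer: $142288$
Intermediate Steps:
$U = \frac{73}{3}$ ($U = 3 + \frac{\left(6 + 2\right)^{2}}{3} = 3 + \frac{8^{2}}{3} = 3 + \frac{1}{3} \cdot 64 = 3 + \frac{64}{3} = \frac{73}{3} \approx 24.333$)
$N{\left(S,r \right)} = \frac{73 r}{3}$
$146752 + \left(4 - 7\right)^{2} \left(-204 + N{\left(-2,-12 \right)}\right) = 146752 + \left(4 - 7\right)^{2} \left(-204 + \frac{73}{3} \left(-12\right)\right) = 146752 + \left(-3\right)^{2} \left(-204 - 292\right) = 146752 + 9 \left(-496\right) = 146752 - 4464 = 142288$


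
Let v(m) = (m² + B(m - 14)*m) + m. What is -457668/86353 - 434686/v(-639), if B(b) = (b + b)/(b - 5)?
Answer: -73544327893130/11546269215183 ≈ -6.3695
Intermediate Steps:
B(b) = 2*b/(-5 + b) (B(b) = (2*b)/(-5 + b) = 2*b/(-5 + b))
v(m) = m + m² + 2*m*(-14 + m)/(-19 + m) (v(m) = (m² + (2*(m - 14)/(-5 + (m - 14)))*m) + m = (m² + (2*(-14 + m)/(-5 + (-14 + m)))*m) + m = (m² + (2*(-14 + m)/(-19 + m))*m) + m = (m² + 2*m*(-14 + m)/(-19 + m)) + m = m + m² + 2*m*(-14 + m)/(-19 + m))
-457668/86353 - 434686/v(-639) = -457668/86353 - 434686*(-(-19 - 639)/(639*(-47 + (-639)² - 16*(-639)))) = -457668*1/86353 - 434686*658/(639*(-47 + 408321 + 10224)) = -457668/86353 - 434686/((-639*(-1/658)*418498)) = -457668/86353 - 434686/133710111/329 = -457668/86353 - 434686*329/133710111 = -457668/86353 - 143011694/133710111 = -73544327893130/11546269215183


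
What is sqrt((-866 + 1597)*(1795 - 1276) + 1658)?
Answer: sqrt(381047) ≈ 617.29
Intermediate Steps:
sqrt((-866 + 1597)*(1795 - 1276) + 1658) = sqrt(731*519 + 1658) = sqrt(379389 + 1658) = sqrt(381047)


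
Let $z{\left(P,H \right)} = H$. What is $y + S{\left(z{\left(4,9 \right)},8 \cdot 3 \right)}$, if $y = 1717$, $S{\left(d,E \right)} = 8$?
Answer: $1725$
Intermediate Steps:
$y + S{\left(z{\left(4,9 \right)},8 \cdot 3 \right)} = 1717 + 8 = 1725$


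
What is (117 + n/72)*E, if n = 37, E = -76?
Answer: -160759/18 ≈ -8931.1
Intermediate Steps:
(117 + n/72)*E = (117 + 37/72)*(-76) = (8461/72)*(-76) = -160759/18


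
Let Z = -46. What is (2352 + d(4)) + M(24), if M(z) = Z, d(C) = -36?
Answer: 2270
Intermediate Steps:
M(z) = -46
(2352 + d(4)) + M(24) = (2352 - 36) - 46 = 2316 - 46 = 2270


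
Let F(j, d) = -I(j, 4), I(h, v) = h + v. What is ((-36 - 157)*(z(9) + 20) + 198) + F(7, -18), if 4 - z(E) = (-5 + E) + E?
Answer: -1936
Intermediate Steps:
z(E) = 9 - 2*E (z(E) = 4 - ((-5 + E) + E) = 4 - (-5 + 2*E) = 4 + (5 - 2*E) = 9 - 2*E)
F(j, d) = -4 - j (F(j, d) = -(j + 4) = -(4 + j) = -4 - j)
((-36 - 157)*(z(9) + 20) + 198) + F(7, -18) = ((-36 - 157)*((9 - 2*9) + 20) + 198) + (-4 - 1*7) = (-193*((9 - 18) + 20) + 198) + (-4 - 7) = (-193*(-9 + 20) + 198) - 11 = (-193*11 + 198) - 11 = (-2123 + 198) - 11 = -1925 - 11 = -1936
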